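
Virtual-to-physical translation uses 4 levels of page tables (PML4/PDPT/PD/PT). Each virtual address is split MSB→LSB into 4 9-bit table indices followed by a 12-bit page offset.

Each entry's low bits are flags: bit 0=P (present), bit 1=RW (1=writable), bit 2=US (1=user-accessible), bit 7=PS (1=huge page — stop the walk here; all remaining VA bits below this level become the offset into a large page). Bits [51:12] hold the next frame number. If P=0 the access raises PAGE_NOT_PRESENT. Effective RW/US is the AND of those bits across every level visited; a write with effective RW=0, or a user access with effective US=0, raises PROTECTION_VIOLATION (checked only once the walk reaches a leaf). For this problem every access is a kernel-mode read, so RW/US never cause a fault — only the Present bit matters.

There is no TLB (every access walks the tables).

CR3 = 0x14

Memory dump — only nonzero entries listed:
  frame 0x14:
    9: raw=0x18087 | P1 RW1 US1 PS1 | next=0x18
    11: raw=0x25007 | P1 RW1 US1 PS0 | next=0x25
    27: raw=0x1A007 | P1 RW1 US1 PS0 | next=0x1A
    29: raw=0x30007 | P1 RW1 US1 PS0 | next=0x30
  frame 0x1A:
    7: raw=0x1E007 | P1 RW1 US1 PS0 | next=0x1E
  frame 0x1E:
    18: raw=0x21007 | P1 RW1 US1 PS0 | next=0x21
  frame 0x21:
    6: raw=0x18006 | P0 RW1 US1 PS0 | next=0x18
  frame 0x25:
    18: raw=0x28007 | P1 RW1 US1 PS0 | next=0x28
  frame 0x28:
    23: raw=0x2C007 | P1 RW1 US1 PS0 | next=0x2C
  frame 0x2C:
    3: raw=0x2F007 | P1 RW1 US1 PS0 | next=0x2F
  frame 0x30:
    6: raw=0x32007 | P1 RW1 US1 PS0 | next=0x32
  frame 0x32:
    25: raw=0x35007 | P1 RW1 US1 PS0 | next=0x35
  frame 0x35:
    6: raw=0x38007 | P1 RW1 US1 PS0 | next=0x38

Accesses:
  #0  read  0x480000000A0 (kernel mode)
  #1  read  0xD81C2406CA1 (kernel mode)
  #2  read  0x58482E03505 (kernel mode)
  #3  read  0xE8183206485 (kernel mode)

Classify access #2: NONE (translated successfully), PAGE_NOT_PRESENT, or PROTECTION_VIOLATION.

Walk each access:
#0 VA=0x480000000A0 (r,kernel):
  lvl0: tbl 0x14, slot 9 ⇒ 0x18087 (P1/RW1/US1/PS1)
  ✓ 0x180A0 (huge @L0)  — 1 lookups
#1 VA=0xD81C2406CA1 (r,kernel):
  lvl0: tbl 0x14, slot 27 ⇒ 0x1A007 (P1/RW1/US1/PS0)
  lvl1: tbl 0x1A, slot 7 ⇒ 0x1E007 (P1/RW1/US1/PS0)
  lvl2: tbl 0x1E, slot 18 ⇒ 0x21007 (P1/RW1/US1/PS0)
  lvl3: tbl 0x21, slot 6 ⇒ 0x18006 (P0/RW1/US1/PS0)
  ✗ PAGE_NOT_PRESENT  [4 reads]
#2 VA=0x58482E03505 (r,kernel):
  lvl0: tbl 0x14, slot 11 ⇒ 0x25007 (P1/RW1/US1/PS0)
  lvl1: tbl 0x25, slot 18 ⇒ 0x28007 (P1/RW1/US1/PS0)
  lvl2: tbl 0x28, slot 23 ⇒ 0x2C007 (P1/RW1/US1/PS0)
  lvl3: tbl 0x2C, slot 3 ⇒ 0x2F007 (P1/RW1/US1/PS0)
  ✓ 0x2F505  — 4 lookups
#3 VA=0xE8183206485 (r,kernel):
  lvl0: tbl 0x14, slot 29 ⇒ 0x30007 (P1/RW1/US1/PS0)
  lvl1: tbl 0x30, slot 6 ⇒ 0x32007 (P1/RW1/US1/PS0)
  lvl2: tbl 0x32, slot 25 ⇒ 0x35007 (P1/RW1/US1/PS0)
  lvl3: tbl 0x35, slot 6 ⇒ 0x38007 (P1/RW1/US1/PS0)
  ✓ 0x38485  — 4 lookups

Access #2 fault: NONE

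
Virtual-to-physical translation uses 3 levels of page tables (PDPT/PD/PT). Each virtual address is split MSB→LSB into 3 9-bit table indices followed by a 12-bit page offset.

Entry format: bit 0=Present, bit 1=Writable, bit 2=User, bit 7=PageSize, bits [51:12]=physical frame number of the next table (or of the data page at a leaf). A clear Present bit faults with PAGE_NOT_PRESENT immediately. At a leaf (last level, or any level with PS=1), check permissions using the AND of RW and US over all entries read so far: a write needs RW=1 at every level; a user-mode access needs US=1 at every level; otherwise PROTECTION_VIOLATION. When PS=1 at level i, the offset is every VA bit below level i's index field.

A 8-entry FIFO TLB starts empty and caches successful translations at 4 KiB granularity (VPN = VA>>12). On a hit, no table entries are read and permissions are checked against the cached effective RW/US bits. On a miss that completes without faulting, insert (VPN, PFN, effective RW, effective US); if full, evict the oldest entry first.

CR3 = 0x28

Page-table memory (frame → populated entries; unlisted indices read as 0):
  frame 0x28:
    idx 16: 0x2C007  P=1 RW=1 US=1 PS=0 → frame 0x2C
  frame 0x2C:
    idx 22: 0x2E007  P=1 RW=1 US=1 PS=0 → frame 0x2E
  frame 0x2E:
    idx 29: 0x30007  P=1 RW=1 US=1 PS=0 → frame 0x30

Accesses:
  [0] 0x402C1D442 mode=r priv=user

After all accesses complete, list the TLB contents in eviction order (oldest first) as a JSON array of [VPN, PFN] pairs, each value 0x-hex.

Per-access translation:
#0 VA=0x402C1D442 (r,user):
  L0: frame=0x28 idx=16 entry=0x2C007 [P=1 RW=1 US=1 PS=0]
  L1: frame=0x2C idx=22 entry=0x2E007 [P=1 RW=1 US=1 PS=0]
  L2: frame=0x2E idx=29 entry=0x30007 [P=1 RW=1 US=1 PS=0]
  ⇒ phys 0x30442  [3 reads]

TLB: [["0x402C1D", "0x30"]]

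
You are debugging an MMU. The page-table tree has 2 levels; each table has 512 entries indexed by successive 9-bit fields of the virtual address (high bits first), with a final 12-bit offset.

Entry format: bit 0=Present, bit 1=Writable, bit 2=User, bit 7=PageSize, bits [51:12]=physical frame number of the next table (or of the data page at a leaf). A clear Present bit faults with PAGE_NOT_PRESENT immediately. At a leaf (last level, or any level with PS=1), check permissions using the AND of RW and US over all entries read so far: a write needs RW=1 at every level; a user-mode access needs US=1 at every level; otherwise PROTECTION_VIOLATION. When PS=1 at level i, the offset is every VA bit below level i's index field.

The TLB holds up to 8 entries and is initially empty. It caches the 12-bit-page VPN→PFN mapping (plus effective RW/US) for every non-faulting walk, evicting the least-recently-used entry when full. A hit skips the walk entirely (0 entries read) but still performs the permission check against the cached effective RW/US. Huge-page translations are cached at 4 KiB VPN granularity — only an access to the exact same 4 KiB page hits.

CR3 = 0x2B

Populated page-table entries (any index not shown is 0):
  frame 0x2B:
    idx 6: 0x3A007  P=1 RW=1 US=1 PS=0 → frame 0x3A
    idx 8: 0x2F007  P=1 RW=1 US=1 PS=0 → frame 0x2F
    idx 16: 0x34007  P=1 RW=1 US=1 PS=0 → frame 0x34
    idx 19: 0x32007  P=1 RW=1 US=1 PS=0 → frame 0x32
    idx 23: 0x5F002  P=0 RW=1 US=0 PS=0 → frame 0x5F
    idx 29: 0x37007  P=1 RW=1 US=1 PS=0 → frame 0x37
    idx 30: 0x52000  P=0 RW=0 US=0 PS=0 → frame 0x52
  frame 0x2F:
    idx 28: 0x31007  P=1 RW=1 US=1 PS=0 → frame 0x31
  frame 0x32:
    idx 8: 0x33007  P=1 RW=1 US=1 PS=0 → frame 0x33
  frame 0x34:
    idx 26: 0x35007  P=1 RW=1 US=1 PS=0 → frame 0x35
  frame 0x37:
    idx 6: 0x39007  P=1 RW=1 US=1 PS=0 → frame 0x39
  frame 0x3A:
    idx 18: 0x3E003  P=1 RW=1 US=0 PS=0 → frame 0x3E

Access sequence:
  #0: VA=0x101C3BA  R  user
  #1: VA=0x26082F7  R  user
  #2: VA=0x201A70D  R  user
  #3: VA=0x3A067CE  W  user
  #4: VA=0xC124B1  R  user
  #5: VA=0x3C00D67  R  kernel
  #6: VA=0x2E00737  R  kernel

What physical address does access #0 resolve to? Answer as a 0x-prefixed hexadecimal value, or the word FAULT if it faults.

Trace:
#0 VA=0x101C3BA (r,user):
  [0] read 0x2B idx=8: raw=0x2F007 flags P=1 W=1 U=1 S=0
  [1] read 0x2F idx=28: raw=0x31007 flags P=1 W=1 U=1 S=0
  ⇒ phys 0x313BA  [2 reads]
#1 VA=0x26082F7 (r,user):
  [0] read 0x2B idx=19: raw=0x32007 flags P=1 W=1 U=1 S=0
  [1] read 0x32 idx=8: raw=0x33007 flags P=1 W=1 U=1 S=0
  ⇒ phys 0x332F7  [2 reads]
#2 VA=0x201A70D (r,user):
  [0] read 0x2B idx=16: raw=0x34007 flags P=1 W=1 U=1 S=0
  [1] read 0x34 idx=26: raw=0x35007 flags P=1 W=1 U=1 S=0
  ⇒ phys 0x3570D  [2 reads]
#3 VA=0x3A067CE (w,user):
  [0] read 0x2B idx=29: raw=0x37007 flags P=1 W=1 U=1 S=0
  [1] read 0x37 idx=6: raw=0x39007 flags P=1 W=1 U=1 S=0
  ⇒ phys 0x397CE  [2 reads]
#4 VA=0xC124B1 (r,user):
  [0] read 0x2B idx=6: raw=0x3A007 flags P=1 W=1 U=1 S=0
  [1] read 0x3A idx=18: raw=0x3E003 flags P=1 W=1 U=0 S=0
  ⇒ fault: PROTECTION_VIOLATION  — 2 lookups
#5 VA=0x3C00D67 (r,kernel):
  [0] read 0x2B idx=30: raw=0x52000 flags P=0 W=0 U=0 S=0
  ⇒ fault: PAGE_NOT_PRESENT  — 1 lookups
#6 VA=0x2E00737 (r,kernel):
  [0] read 0x2B idx=23: raw=0x5F002 flags P=0 W=1 U=0 S=0
  ⇒ fault: PAGE_NOT_PRESENT  — 1 lookups

Access #0 PA: 0x313BA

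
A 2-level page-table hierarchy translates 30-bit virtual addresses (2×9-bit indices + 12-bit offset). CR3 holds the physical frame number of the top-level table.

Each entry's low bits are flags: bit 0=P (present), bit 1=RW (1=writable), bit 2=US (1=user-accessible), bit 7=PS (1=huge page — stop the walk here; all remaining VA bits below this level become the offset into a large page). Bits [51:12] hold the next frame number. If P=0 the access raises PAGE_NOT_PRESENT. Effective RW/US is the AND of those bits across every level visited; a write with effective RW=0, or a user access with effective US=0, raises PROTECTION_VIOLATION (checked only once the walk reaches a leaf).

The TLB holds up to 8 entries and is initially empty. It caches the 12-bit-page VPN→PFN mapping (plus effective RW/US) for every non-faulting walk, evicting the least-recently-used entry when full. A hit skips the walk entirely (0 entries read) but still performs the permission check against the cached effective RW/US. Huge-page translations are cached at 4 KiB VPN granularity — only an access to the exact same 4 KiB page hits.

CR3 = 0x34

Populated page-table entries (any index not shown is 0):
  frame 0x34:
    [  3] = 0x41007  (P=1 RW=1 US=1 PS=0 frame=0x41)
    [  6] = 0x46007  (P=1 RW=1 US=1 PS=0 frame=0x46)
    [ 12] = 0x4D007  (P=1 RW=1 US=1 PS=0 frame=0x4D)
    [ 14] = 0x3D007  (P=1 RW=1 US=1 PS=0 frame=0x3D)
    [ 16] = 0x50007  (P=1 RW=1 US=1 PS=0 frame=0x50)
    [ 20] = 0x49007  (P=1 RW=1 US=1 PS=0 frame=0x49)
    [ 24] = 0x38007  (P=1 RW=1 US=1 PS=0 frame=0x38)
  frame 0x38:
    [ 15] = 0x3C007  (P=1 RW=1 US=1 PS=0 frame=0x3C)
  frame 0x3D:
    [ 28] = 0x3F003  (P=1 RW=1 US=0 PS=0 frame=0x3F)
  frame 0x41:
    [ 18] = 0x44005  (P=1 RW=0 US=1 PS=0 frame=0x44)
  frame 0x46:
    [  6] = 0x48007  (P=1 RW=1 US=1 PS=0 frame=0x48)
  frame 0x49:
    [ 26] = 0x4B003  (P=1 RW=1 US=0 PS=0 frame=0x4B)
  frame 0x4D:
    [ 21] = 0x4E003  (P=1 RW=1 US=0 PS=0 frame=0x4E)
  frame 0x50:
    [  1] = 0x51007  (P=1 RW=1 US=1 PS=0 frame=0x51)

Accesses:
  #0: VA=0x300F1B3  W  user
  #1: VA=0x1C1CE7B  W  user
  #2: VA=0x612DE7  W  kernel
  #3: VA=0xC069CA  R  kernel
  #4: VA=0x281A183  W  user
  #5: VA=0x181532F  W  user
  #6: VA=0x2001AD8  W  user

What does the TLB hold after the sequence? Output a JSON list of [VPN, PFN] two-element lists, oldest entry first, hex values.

Walk each access:
#0 VA=0x300F1B3 (w,user):
  lvl0: tbl 0x34, slot 24 ⇒ 0x38007 (P1/RW1/US1/PS0)
  lvl1: tbl 0x38, slot 15 ⇒ 0x3C007 (P1/RW1/US1/PS0)
  → PA=0x3C1B3  (2 entries read)
#1 VA=0x1C1CE7B (w,user):
  lvl0: tbl 0x34, slot 14 ⇒ 0x3D007 (P1/RW1/US1/PS0)
  lvl1: tbl 0x3D, slot 28 ⇒ 0x3F003 (P1/RW1/US0/PS0)
  → PROTECTION_VIOLATION  (2 entries read)
#2 VA=0x612DE7 (w,kernel):
  lvl0: tbl 0x34, slot 3 ⇒ 0x41007 (P1/RW1/US1/PS0)
  lvl1: tbl 0x41, slot 18 ⇒ 0x44005 (P1/RW0/US1/PS0)
  → PROTECTION_VIOLATION  (2 entries read)
#3 VA=0xC069CA (r,kernel):
  lvl0: tbl 0x34, slot 6 ⇒ 0x46007 (P1/RW1/US1/PS0)
  lvl1: tbl 0x46, slot 6 ⇒ 0x48007 (P1/RW1/US1/PS0)
  → PA=0x489CA  (2 entries read)
#4 VA=0x281A183 (w,user):
  lvl0: tbl 0x34, slot 20 ⇒ 0x49007 (P1/RW1/US1/PS0)
  lvl1: tbl 0x49, slot 26 ⇒ 0x4B003 (P1/RW1/US0/PS0)
  → PROTECTION_VIOLATION  (2 entries read)
#5 VA=0x181532F (w,user):
  lvl0: tbl 0x34, slot 12 ⇒ 0x4D007 (P1/RW1/US1/PS0)
  lvl1: tbl 0x4D, slot 21 ⇒ 0x4E003 (P1/RW1/US0/PS0)
  → PROTECTION_VIOLATION  (2 entries read)
#6 VA=0x2001AD8 (w,user):
  lvl0: tbl 0x34, slot 16 ⇒ 0x50007 (P1/RW1/US1/PS0)
  lvl1: tbl 0x50, slot 1 ⇒ 0x51007 (P1/RW1/US1/PS0)
  → PA=0x51AD8  (2 entries read)

TLB: [["0x300F", "0x3C"], ["0xC06", "0x48"], ["0x2001", "0x51"]]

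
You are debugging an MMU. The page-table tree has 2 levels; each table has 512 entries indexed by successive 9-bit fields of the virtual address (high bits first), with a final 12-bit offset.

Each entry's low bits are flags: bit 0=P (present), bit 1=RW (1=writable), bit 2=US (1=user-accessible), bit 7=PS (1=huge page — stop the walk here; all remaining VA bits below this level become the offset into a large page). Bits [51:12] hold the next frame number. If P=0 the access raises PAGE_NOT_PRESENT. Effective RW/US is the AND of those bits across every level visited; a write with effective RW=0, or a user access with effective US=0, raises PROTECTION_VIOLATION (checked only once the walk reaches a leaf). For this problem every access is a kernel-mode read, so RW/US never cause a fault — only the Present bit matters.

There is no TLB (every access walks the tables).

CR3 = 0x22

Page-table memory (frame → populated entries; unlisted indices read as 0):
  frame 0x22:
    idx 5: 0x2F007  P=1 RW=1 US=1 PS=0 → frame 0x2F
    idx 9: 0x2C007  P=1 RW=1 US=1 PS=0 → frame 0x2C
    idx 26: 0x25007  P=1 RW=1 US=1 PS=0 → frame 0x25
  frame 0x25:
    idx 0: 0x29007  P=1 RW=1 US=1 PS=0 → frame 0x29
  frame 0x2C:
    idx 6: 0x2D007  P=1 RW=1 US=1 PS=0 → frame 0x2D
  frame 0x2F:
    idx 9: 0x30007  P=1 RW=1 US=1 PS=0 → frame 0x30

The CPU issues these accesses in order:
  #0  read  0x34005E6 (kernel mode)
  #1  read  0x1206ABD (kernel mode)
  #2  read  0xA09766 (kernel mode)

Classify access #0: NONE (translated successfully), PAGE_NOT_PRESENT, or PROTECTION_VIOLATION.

Per-access translation:
#0 VA=0x34005E6 (r,kernel):
  L0: frame=0x22 idx=26 entry=0x25007 [P=1 RW=1 US=1 PS=0]
  L1: frame=0x25 idx=0 entry=0x29007 [P=1 RW=1 US=1 PS=0]
  ⇒ phys 0x295E6  [2 reads]
#1 VA=0x1206ABD (r,kernel):
  L0: frame=0x22 idx=9 entry=0x2C007 [P=1 RW=1 US=1 PS=0]
  L1: frame=0x2C idx=6 entry=0x2D007 [P=1 RW=1 US=1 PS=0]
  ⇒ phys 0x2DABD  [2 reads]
#2 VA=0xA09766 (r,kernel):
  L0: frame=0x22 idx=5 entry=0x2F007 [P=1 RW=1 US=1 PS=0]
  L1: frame=0x2F idx=9 entry=0x30007 [P=1 RW=1 US=1 PS=0]
  ⇒ phys 0x30766  [2 reads]

Access #0 fault: NONE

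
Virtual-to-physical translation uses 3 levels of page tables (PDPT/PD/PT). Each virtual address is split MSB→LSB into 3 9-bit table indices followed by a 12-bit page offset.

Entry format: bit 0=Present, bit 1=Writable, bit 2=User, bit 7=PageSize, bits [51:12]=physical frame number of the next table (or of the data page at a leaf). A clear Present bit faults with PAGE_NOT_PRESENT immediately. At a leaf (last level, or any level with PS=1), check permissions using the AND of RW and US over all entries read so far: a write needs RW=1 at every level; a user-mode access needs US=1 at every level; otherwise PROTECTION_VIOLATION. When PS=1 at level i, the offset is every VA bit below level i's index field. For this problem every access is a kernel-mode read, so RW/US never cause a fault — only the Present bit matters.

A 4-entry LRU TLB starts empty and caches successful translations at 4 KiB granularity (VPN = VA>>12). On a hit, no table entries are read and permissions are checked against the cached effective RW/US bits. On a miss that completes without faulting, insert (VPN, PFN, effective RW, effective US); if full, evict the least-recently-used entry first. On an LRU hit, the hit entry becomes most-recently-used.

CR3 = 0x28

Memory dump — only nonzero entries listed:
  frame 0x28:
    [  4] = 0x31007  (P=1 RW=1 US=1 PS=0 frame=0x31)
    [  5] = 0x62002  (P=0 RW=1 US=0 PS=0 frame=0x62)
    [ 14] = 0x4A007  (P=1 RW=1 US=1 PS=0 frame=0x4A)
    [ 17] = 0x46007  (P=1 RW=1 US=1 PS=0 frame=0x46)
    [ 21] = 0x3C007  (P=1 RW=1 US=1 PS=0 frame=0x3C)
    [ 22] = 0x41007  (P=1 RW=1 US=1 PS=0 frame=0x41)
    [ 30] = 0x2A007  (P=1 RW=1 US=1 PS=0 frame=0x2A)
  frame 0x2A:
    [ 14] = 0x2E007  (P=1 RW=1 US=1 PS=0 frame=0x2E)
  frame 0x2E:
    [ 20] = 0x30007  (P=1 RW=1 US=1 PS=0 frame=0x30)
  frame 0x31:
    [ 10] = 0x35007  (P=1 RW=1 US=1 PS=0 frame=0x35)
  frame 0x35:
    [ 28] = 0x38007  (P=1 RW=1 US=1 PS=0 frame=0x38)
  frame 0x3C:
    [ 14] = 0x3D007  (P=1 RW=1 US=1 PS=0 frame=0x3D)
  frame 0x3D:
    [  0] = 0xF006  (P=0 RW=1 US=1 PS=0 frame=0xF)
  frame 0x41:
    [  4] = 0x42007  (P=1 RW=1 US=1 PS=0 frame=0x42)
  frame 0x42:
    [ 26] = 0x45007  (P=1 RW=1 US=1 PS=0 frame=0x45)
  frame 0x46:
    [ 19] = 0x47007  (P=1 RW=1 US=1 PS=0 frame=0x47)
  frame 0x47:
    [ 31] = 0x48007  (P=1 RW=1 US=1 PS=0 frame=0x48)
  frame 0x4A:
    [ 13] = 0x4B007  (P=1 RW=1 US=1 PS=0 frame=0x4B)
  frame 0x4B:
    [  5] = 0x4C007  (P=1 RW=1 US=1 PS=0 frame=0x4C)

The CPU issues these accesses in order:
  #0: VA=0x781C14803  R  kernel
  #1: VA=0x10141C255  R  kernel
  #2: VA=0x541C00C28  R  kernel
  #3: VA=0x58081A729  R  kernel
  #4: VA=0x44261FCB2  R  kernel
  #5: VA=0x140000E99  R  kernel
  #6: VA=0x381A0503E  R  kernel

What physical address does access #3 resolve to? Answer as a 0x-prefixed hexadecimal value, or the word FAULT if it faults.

Per-access translation:
#0 VA=0x781C14803 (r,kernel):
  [0] read 0x28 idx=30: raw=0x2A007 flags P=1 W=1 U=1 S=0
  [1] read 0x2A idx=14: raw=0x2E007 flags P=1 W=1 U=1 S=0
  [2] read 0x2E idx=20: raw=0x30007 flags P=1 W=1 U=1 S=0
  → PA=0x30803  (3 entries read)
#1 VA=0x10141C255 (r,kernel):
  [0] read 0x28 idx=4: raw=0x31007 flags P=1 W=1 U=1 S=0
  [1] read 0x31 idx=10: raw=0x35007 flags P=1 W=1 U=1 S=0
  [2] read 0x35 idx=28: raw=0x38007 flags P=1 W=1 U=1 S=0
  → PA=0x38255  (3 entries read)
#2 VA=0x541C00C28 (r,kernel):
  [0] read 0x28 idx=21: raw=0x3C007 flags P=1 W=1 U=1 S=0
  [1] read 0x3C idx=14: raw=0x3D007 flags P=1 W=1 U=1 S=0
  [2] read 0x3D idx=0: raw=0xF006 flags P=0 W=1 U=1 S=0
  ⇒ fault: PAGE_NOT_PRESENT  — 3 lookups
#3 VA=0x58081A729 (r,kernel):
  [0] read 0x28 idx=22: raw=0x41007 flags P=1 W=1 U=1 S=0
  [1] read 0x41 idx=4: raw=0x42007 flags P=1 W=1 U=1 S=0
  [2] read 0x42 idx=26: raw=0x45007 flags P=1 W=1 U=1 S=0
  → PA=0x45729  (3 entries read)
#4 VA=0x44261FCB2 (r,kernel):
  [0] read 0x28 idx=17: raw=0x46007 flags P=1 W=1 U=1 S=0
  [1] read 0x46 idx=19: raw=0x47007 flags P=1 W=1 U=1 S=0
  [2] read 0x47 idx=31: raw=0x48007 flags P=1 W=1 U=1 S=0
  → PA=0x48CB2  (3 entries read)
#5 VA=0x140000E99 (r,kernel):
  [0] read 0x28 idx=5: raw=0x62002 flags P=0 W=1 U=0 S=0
  ⇒ fault: PAGE_NOT_PRESENT  — 1 lookups
#6 VA=0x381A0503E (r,kernel):
  [0] read 0x28 idx=14: raw=0x4A007 flags P=1 W=1 U=1 S=0
  [1] read 0x4A idx=13: raw=0x4B007 flags P=1 W=1 U=1 S=0
  [2] read 0x4B idx=5: raw=0x4C007 flags P=1 W=1 U=1 S=0
  → PA=0x4C03E  (3 entries read)

Access #3 PA: 0x45729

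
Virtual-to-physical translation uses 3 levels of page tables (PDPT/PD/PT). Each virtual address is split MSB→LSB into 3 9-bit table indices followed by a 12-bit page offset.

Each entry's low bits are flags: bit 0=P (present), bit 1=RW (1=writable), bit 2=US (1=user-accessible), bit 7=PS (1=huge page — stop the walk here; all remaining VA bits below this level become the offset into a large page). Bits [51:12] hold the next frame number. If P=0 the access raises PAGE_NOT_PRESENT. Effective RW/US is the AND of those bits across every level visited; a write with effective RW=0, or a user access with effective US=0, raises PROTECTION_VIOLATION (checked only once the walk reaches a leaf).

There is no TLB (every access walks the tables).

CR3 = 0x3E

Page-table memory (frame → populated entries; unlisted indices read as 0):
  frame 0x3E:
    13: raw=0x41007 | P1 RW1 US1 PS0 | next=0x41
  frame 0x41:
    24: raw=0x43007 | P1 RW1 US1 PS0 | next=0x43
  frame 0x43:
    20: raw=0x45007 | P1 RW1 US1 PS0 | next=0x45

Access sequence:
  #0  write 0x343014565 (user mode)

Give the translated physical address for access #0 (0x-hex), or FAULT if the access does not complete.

Per-access translation:
#0 VA=0x343014565 (w,user):
  lvl0: tbl 0x3E, slot 13 ⇒ 0x41007 (P1/RW1/US1/PS0)
  lvl1: tbl 0x41, slot 24 ⇒ 0x43007 (P1/RW1/US1/PS0)
  lvl2: tbl 0x43, slot 20 ⇒ 0x45007 (P1/RW1/US1/PS0)
  ✓ 0x45565  — 3 lookups

Access #0 PA: 0x45565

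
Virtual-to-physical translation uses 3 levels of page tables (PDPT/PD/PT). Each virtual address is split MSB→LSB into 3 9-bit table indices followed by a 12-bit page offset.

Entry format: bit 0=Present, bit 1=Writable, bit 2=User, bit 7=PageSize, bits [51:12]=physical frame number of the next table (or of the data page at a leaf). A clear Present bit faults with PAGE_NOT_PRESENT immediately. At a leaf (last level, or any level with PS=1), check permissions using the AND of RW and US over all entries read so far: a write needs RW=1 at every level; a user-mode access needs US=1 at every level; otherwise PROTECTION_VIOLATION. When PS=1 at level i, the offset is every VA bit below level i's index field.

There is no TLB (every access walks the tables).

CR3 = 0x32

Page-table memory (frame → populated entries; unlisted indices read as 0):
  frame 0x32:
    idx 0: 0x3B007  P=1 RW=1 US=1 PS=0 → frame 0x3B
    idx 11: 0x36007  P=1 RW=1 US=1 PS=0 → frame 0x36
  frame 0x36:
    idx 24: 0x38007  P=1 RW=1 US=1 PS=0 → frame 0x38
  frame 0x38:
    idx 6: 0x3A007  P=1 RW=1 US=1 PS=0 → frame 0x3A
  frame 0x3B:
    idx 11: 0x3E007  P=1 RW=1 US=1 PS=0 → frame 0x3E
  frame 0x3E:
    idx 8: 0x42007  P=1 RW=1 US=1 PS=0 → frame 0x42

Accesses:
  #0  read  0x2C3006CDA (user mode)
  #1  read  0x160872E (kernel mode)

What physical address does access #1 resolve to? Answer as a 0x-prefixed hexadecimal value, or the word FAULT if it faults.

Trace:
#0 VA=0x2C3006CDA (r,user):
  lvl0: tbl 0x32, slot 11 ⇒ 0x36007 (P1/RW1/US1/PS0)
  lvl1: tbl 0x36, slot 24 ⇒ 0x38007 (P1/RW1/US1/PS0)
  lvl2: tbl 0x38, slot 6 ⇒ 0x3A007 (P1/RW1/US1/PS0)
  ⇒ phys 0x3ACDA  [3 reads]
#1 VA=0x160872E (r,kernel):
  lvl0: tbl 0x32, slot 0 ⇒ 0x3B007 (P1/RW1/US1/PS0)
  lvl1: tbl 0x3B, slot 11 ⇒ 0x3E007 (P1/RW1/US1/PS0)
  lvl2: tbl 0x3E, slot 8 ⇒ 0x42007 (P1/RW1/US1/PS0)
  ⇒ phys 0x4272E  [3 reads]

Access #1 PA: 0x4272E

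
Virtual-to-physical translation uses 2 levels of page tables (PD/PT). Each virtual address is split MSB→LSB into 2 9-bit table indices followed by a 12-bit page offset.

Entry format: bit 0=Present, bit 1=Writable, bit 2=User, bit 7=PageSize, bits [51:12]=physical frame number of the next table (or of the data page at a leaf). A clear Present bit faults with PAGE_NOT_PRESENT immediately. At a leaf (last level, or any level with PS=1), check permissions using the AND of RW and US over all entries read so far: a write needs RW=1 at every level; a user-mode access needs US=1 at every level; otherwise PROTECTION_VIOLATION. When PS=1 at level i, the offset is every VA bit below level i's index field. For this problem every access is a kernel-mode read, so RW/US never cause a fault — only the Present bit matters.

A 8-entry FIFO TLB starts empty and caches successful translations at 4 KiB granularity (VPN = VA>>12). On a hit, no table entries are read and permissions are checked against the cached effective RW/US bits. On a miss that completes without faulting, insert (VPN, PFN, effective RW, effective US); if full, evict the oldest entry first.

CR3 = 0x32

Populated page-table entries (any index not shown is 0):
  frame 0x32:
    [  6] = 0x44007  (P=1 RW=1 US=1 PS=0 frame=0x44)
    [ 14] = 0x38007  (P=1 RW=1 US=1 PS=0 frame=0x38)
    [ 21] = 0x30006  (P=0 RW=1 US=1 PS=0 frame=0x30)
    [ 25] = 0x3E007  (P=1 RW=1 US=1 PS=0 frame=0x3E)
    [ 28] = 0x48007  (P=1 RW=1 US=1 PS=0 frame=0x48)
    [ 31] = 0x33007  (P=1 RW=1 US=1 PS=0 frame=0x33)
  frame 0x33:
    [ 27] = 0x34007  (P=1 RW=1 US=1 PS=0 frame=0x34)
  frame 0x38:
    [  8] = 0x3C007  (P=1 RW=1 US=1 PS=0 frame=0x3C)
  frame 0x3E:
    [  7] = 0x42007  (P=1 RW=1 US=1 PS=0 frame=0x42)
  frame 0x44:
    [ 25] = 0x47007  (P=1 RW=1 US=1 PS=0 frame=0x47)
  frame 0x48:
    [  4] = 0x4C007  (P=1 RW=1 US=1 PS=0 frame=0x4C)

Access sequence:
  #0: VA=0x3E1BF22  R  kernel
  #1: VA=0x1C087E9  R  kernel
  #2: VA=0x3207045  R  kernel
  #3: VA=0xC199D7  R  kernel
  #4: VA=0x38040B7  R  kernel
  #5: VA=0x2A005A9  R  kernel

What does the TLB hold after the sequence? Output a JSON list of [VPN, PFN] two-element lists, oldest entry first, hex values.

Walk each access:
#0 VA=0x3E1BF22 (r,kernel):
  lvl0: tbl 0x32, slot 31 ⇒ 0x33007 (P1/RW1/US1/PS0)
  lvl1: tbl 0x33, slot 27 ⇒ 0x34007 (P1/RW1/US1/PS0)
  ✓ 0x34F22  — 2 lookups
#1 VA=0x1C087E9 (r,kernel):
  lvl0: tbl 0x32, slot 14 ⇒ 0x38007 (P1/RW1/US1/PS0)
  lvl1: tbl 0x38, slot 8 ⇒ 0x3C007 (P1/RW1/US1/PS0)
  ✓ 0x3C7E9  — 2 lookups
#2 VA=0x3207045 (r,kernel):
  lvl0: tbl 0x32, slot 25 ⇒ 0x3E007 (P1/RW1/US1/PS0)
  lvl1: tbl 0x3E, slot 7 ⇒ 0x42007 (P1/RW1/US1/PS0)
  ✓ 0x42045  — 2 lookups
#3 VA=0xC199D7 (r,kernel):
  lvl0: tbl 0x32, slot 6 ⇒ 0x44007 (P1/RW1/US1/PS0)
  lvl1: tbl 0x44, slot 25 ⇒ 0x47007 (P1/RW1/US1/PS0)
  ✓ 0x479D7  — 2 lookups
#4 VA=0x38040B7 (r,kernel):
  lvl0: tbl 0x32, slot 28 ⇒ 0x48007 (P1/RW1/US1/PS0)
  lvl1: tbl 0x48, slot 4 ⇒ 0x4C007 (P1/RW1/US1/PS0)
  ✓ 0x4C0B7  — 2 lookups
#5 VA=0x2A005A9 (r,kernel):
  lvl0: tbl 0x32, slot 21 ⇒ 0x30006 (P0/RW1/US1/PS0)
  → PAGE_NOT_PRESENT  (1 entries read)

TLB: [["0x3E1B", "0x34"], ["0x1C08", "0x3C"], ["0x3207", "0x42"], ["0xC19", "0x47"], ["0x3804", "0x4C"]]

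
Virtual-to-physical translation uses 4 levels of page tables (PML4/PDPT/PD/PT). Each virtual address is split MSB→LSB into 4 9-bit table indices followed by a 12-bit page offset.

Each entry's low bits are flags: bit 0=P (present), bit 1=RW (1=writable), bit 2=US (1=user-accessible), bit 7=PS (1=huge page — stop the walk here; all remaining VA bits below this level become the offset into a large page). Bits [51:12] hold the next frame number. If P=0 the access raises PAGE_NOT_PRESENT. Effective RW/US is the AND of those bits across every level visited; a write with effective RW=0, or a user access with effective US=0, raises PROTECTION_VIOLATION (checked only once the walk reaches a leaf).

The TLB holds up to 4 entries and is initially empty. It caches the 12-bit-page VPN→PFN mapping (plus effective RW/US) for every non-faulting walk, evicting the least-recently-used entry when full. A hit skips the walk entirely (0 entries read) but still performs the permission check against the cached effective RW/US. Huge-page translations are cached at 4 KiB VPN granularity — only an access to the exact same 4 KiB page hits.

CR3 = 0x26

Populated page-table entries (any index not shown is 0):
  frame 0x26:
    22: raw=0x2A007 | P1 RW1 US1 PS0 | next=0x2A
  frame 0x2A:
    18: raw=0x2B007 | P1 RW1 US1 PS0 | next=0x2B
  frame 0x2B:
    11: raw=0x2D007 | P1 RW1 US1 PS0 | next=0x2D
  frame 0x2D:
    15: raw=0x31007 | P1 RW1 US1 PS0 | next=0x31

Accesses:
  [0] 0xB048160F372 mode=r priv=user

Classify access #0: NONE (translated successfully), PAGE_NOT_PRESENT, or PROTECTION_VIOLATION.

Walk each access:
#0 VA=0xB048160F372 (r,user):
  L0: frame=0x26 idx=22 entry=0x2A007 [P=1 RW=1 US=1 PS=0]
  L1: frame=0x2A idx=18 entry=0x2B007 [P=1 RW=1 US=1 PS=0]
  L2: frame=0x2B idx=11 entry=0x2D007 [P=1 RW=1 US=1 PS=0]
  L3: frame=0x2D idx=15 entry=0x31007 [P=1 RW=1 US=1 PS=0]
  → PA=0x31372  (4 entries read)

Access #0 fault: NONE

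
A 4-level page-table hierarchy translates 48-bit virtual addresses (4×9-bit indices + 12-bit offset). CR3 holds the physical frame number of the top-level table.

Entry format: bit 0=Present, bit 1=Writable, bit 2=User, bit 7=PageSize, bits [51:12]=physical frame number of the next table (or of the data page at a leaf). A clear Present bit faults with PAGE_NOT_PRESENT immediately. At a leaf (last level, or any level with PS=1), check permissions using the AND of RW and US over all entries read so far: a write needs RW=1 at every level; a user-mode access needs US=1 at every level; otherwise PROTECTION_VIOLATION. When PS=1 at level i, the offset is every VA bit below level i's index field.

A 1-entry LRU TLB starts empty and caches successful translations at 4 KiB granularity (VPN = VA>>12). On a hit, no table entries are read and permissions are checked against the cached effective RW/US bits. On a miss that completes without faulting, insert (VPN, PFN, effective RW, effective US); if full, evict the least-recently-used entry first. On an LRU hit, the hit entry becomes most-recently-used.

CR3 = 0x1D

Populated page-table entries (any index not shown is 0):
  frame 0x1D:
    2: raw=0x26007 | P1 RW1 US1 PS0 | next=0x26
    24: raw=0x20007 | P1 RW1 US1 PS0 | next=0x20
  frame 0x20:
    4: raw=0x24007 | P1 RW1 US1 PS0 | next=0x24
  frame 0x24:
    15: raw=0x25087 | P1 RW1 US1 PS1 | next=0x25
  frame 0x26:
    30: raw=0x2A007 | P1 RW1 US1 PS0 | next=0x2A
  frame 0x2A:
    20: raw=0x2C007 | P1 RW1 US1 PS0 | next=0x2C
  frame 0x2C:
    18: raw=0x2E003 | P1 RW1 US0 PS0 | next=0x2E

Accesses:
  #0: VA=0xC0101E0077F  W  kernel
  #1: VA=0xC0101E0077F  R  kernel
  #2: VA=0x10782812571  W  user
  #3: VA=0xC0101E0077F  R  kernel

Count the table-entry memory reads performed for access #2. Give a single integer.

Trace:
#0 VA=0xC0101E0077F (w,kernel):
  L0: frame=0x1D idx=24 entry=0x20007 [P=1 RW=1 US=1 PS=0]
  L1: frame=0x20 idx=4 entry=0x24007 [P=1 RW=1 US=1 PS=0]
  L2: frame=0x24 idx=15 entry=0x25087 [P=1 RW=1 US=1 PS=1]
  ⇒ phys 0x2577F (huge @L2)  [3 reads]
#1 VA=0xC0101E0077F (r,kernel):
  TLB hit vpn=0xC0101E00 → PA=0x2577F
#2 VA=0x10782812571 (w,user):
  L0: frame=0x1D idx=2 entry=0x26007 [P=1 RW=1 US=1 PS=0]
  L1: frame=0x26 idx=30 entry=0x2A007 [P=1 RW=1 US=1 PS=0]
  L2: frame=0x2A idx=20 entry=0x2C007 [P=1 RW=1 US=1 PS=0]
  L3: frame=0x2C idx=18 entry=0x2E003 [P=1 RW=1 US=0 PS=0]
  ⇒ fault: PROTECTION_VIOLATION  — 4 lookups
#3 VA=0xC0101E0077F (r,kernel):
  TLB hit vpn=0xC0101E00 → PA=0x2577F

Entries read for #2: 4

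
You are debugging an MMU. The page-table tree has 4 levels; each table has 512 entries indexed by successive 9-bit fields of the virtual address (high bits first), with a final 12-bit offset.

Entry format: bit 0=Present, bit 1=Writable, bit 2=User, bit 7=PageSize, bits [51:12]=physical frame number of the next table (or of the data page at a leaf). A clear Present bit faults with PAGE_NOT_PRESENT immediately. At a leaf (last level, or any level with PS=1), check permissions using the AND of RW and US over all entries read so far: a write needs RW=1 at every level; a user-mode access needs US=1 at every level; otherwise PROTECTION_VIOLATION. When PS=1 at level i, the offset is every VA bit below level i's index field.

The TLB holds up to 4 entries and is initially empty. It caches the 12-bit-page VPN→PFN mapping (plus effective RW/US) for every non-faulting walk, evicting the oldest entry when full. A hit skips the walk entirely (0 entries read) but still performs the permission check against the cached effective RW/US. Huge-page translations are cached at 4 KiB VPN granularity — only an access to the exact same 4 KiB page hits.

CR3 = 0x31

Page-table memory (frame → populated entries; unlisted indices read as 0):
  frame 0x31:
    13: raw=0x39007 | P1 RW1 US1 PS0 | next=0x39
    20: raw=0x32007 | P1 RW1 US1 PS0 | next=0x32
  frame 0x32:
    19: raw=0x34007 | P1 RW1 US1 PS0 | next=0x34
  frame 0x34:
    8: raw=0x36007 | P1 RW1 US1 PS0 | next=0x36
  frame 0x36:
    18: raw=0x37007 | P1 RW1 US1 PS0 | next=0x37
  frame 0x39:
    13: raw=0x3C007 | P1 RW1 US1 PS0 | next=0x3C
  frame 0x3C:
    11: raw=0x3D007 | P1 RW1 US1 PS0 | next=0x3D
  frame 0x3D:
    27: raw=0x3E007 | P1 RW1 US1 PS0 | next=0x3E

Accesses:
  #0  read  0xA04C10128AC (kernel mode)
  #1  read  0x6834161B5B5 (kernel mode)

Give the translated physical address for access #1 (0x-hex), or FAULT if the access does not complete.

Per-access translation:
#0 VA=0xA04C10128AC (r,kernel):
  L0: frame=0x31 idx=20 entry=0x32007 [P=1 RW=1 US=1 PS=0]
  L1: frame=0x32 idx=19 entry=0x34007 [P=1 RW=1 US=1 PS=0]
  L2: frame=0x34 idx=8 entry=0x36007 [P=1 RW=1 US=1 PS=0]
  L3: frame=0x36 idx=18 entry=0x37007 [P=1 RW=1 US=1 PS=0]
  ⇒ phys 0x378AC  [4 reads]
#1 VA=0x6834161B5B5 (r,kernel):
  L0: frame=0x31 idx=13 entry=0x39007 [P=1 RW=1 US=1 PS=0]
  L1: frame=0x39 idx=13 entry=0x3C007 [P=1 RW=1 US=1 PS=0]
  L2: frame=0x3C idx=11 entry=0x3D007 [P=1 RW=1 US=1 PS=0]
  L3: frame=0x3D idx=27 entry=0x3E007 [P=1 RW=1 US=1 PS=0]
  ⇒ phys 0x3E5B5  [4 reads]

Access #1 PA: 0x3E5B5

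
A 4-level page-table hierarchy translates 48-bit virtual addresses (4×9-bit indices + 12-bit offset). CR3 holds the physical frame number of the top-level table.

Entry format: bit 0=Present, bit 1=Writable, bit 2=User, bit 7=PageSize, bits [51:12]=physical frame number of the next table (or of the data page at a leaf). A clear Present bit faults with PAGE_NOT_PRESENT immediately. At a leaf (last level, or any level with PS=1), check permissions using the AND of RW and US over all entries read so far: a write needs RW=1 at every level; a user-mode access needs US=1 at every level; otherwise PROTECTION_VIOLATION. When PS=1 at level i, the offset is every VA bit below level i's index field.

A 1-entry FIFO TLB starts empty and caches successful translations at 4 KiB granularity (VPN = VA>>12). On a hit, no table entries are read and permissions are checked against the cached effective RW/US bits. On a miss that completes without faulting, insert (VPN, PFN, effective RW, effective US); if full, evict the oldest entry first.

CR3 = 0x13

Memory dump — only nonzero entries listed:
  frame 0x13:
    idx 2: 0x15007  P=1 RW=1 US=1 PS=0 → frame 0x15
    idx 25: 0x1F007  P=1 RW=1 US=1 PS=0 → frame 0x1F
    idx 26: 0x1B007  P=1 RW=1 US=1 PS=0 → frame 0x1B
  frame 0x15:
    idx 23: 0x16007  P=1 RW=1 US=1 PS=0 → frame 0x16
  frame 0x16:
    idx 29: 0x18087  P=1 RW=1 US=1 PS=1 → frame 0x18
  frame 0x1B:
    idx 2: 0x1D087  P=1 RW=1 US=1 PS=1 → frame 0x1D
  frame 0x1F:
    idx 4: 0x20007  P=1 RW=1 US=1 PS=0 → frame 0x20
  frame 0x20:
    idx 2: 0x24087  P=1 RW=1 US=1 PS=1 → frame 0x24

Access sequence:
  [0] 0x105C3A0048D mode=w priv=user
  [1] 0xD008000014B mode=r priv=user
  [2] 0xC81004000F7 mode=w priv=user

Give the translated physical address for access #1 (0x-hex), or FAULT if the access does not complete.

Walk each access:
#0 VA=0x105C3A0048D (w,user):
  lvl0: tbl 0x13, slot 2 ⇒ 0x15007 (P1/RW1/US1/PS0)
  lvl1: tbl 0x15, slot 23 ⇒ 0x16007 (P1/RW1/US1/PS0)
  lvl2: tbl 0x16, slot 29 ⇒ 0x18087 (P1/RW1/US1/PS1)
  → PA=0x1848D (huge @L2)  (3 entries read)
#1 VA=0xD008000014B (r,user):
  lvl0: tbl 0x13, slot 26 ⇒ 0x1B007 (P1/RW1/US1/PS0)
  lvl1: tbl 0x1B, slot 2 ⇒ 0x1D087 (P1/RW1/US1/PS1)
  → PA=0x1D14B (huge @L1)  (2 entries read)
#2 VA=0xC81004000F7 (w,user):
  lvl0: tbl 0x13, slot 25 ⇒ 0x1F007 (P1/RW1/US1/PS0)
  lvl1: tbl 0x1F, slot 4 ⇒ 0x20007 (P1/RW1/US1/PS0)
  lvl2: tbl 0x20, slot 2 ⇒ 0x24087 (P1/RW1/US1/PS1)
  → PA=0x240F7 (huge @L2)  (3 entries read)

Access #1 PA: 0x1D14B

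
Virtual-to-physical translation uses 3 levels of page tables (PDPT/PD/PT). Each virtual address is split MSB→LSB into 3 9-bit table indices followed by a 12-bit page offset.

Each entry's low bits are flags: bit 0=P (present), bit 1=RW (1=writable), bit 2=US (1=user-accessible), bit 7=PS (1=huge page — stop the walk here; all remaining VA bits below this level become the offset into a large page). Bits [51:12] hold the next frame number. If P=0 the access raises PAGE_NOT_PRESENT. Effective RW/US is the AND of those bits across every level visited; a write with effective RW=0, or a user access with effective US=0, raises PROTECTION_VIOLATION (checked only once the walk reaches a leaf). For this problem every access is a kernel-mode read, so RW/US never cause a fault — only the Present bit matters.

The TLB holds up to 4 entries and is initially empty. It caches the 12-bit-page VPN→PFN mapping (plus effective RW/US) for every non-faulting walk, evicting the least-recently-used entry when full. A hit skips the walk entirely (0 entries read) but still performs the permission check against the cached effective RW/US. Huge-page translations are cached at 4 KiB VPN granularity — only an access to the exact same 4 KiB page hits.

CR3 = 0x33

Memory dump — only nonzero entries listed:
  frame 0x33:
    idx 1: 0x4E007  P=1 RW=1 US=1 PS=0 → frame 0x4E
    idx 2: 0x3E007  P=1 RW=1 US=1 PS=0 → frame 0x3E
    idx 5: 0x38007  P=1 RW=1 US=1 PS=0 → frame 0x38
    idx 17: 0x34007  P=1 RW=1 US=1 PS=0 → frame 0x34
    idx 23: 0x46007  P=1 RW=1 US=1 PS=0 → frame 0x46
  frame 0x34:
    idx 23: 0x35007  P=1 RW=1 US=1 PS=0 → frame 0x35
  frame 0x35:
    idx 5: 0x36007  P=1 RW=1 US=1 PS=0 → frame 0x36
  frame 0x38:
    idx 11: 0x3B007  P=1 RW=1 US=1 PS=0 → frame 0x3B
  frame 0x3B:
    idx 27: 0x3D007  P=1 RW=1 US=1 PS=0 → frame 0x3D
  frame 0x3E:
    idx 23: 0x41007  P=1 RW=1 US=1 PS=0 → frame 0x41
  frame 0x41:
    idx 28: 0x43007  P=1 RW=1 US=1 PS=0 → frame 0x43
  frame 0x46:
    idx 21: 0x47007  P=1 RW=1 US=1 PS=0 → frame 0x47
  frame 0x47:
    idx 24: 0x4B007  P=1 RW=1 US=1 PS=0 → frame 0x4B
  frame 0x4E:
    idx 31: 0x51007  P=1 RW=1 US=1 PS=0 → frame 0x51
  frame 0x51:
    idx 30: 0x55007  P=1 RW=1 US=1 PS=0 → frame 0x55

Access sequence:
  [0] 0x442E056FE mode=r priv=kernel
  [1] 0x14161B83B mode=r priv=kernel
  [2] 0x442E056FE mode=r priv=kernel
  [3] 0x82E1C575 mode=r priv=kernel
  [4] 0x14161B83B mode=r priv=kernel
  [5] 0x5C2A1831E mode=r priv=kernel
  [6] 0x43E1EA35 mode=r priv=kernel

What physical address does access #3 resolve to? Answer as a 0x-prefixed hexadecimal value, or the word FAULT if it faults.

Trace:
#0 VA=0x442E056FE (r,kernel):
  lvl0: tbl 0x33, slot 17 ⇒ 0x34007 (P1/RW1/US1/PS0)
  lvl1: tbl 0x34, slot 23 ⇒ 0x35007 (P1/RW1/US1/PS0)
  lvl2: tbl 0x35, slot 5 ⇒ 0x36007 (P1/RW1/US1/PS0)
  ⇒ phys 0x366FE  [3 reads]
#1 VA=0x14161B83B (r,kernel):
  lvl0: tbl 0x33, slot 5 ⇒ 0x38007 (P1/RW1/US1/PS0)
  lvl1: tbl 0x38, slot 11 ⇒ 0x3B007 (P1/RW1/US1/PS0)
  lvl2: tbl 0x3B, slot 27 ⇒ 0x3D007 (P1/RW1/US1/PS0)
  ⇒ phys 0x3D83B  [3 reads]
#2 VA=0x442E056FE (r,kernel):
  TLB hit vpn=0x442E05 → PA=0x366FE
#3 VA=0x82E1C575 (r,kernel):
  lvl0: tbl 0x33, slot 2 ⇒ 0x3E007 (P1/RW1/US1/PS0)
  lvl1: tbl 0x3E, slot 23 ⇒ 0x41007 (P1/RW1/US1/PS0)
  lvl2: tbl 0x41, slot 28 ⇒ 0x43007 (P1/RW1/US1/PS0)
  ⇒ phys 0x43575  [3 reads]
#4 VA=0x14161B83B (r,kernel):
  TLB hit vpn=0x14161B → PA=0x3D83B
#5 VA=0x5C2A1831E (r,kernel):
  lvl0: tbl 0x33, slot 23 ⇒ 0x46007 (P1/RW1/US1/PS0)
  lvl1: tbl 0x46, slot 21 ⇒ 0x47007 (P1/RW1/US1/PS0)
  lvl2: tbl 0x47, slot 24 ⇒ 0x4B007 (P1/RW1/US1/PS0)
  ⇒ phys 0x4B31E  [3 reads]
#6 VA=0x43E1EA35 (r,kernel):
  lvl0: tbl 0x33, slot 1 ⇒ 0x4E007 (P1/RW1/US1/PS0)
  lvl1: tbl 0x4E, slot 31 ⇒ 0x51007 (P1/RW1/US1/PS0)
  lvl2: tbl 0x51, slot 30 ⇒ 0x55007 (P1/RW1/US1/PS0)
  ⇒ phys 0x55A35  [3 reads]

Access #3 PA: 0x43575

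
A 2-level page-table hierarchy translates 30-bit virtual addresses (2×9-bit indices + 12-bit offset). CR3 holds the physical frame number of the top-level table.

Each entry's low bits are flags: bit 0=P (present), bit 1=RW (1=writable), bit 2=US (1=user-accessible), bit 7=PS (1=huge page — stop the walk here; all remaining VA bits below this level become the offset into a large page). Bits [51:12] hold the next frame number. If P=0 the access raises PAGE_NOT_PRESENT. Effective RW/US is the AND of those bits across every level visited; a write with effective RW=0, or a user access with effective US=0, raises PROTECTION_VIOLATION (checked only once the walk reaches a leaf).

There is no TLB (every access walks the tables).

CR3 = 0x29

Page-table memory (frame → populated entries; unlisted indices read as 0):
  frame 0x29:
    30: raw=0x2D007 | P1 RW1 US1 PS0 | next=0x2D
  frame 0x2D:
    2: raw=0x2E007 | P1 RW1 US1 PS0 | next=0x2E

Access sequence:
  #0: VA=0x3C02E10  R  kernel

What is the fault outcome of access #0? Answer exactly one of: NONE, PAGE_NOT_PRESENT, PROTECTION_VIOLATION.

Walk each access:
#0 VA=0x3C02E10 (r,kernel):
  L0 @0x29[30] → 0x2D007  P=1,RW=1,US=1,PS=0
  L1 @0x2D[2] → 0x2E007  P=1,RW=1,US=1,PS=0
  ⇒ phys 0x2EE10  [2 reads]

Access #0 fault: NONE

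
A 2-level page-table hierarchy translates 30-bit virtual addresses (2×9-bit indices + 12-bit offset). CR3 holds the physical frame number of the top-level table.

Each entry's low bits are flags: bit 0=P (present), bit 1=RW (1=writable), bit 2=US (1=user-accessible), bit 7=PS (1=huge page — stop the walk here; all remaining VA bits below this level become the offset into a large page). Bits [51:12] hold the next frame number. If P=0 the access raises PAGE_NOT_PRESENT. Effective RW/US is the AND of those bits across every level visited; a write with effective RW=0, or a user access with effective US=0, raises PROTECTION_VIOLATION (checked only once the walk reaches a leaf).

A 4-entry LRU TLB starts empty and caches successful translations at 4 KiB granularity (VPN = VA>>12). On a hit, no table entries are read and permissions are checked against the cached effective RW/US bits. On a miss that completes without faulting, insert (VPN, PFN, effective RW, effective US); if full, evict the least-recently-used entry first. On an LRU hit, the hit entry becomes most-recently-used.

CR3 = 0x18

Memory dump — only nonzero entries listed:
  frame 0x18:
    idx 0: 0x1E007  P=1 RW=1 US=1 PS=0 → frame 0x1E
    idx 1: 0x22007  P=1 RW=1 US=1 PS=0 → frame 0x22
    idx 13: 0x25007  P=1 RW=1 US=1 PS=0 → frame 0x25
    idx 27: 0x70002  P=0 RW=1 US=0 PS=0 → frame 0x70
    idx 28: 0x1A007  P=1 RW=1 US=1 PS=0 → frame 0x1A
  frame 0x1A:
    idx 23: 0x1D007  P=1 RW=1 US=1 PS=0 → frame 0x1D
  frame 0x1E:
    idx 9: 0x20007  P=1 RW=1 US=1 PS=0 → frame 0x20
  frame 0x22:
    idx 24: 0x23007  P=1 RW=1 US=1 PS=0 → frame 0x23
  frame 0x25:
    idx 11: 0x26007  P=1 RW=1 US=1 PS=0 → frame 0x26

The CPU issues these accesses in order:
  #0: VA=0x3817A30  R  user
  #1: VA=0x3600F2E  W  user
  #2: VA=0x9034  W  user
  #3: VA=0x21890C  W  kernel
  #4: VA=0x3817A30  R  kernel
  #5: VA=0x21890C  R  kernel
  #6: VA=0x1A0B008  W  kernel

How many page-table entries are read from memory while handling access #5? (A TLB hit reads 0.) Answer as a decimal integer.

Trace:
#0 VA=0x3817A30 (r,user):
  L0 @0x18[28] → 0x1A007  P=1,RW=1,US=1,PS=0
  L1 @0x1A[23] → 0x1D007  P=1,RW=1,US=1,PS=0
  → PA=0x1DA30  (2 entries read)
#1 VA=0x3600F2E (w,user):
  L0 @0x18[27] → 0x70002  P=0,RW=1,US=0,PS=0
  ⇒ fault: PAGE_NOT_PRESENT  — 1 lookups
#2 VA=0x9034 (w,user):
  L0 @0x18[0] → 0x1E007  P=1,RW=1,US=1,PS=0
  L1 @0x1E[9] → 0x20007  P=1,RW=1,US=1,PS=0
  → PA=0x20034  (2 entries read)
#3 VA=0x21890C (w,kernel):
  L0 @0x18[1] → 0x22007  P=1,RW=1,US=1,PS=0
  L1 @0x22[24] → 0x23007  P=1,RW=1,US=1,PS=0
  → PA=0x2390C  (2 entries read)
#4 VA=0x3817A30 (r,kernel):
  TLB hit vpn=0x3817 → PA=0x1DA30
#5 VA=0x21890C (r,kernel):
  TLB hit vpn=0x218 → PA=0x2390C
#6 VA=0x1A0B008 (w,kernel):
  L0 @0x18[13] → 0x25007  P=1,RW=1,US=1,PS=0
  L1 @0x25[11] → 0x26007  P=1,RW=1,US=1,PS=0
  → PA=0x26008  (2 entries read)

Entries read for #5: 0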